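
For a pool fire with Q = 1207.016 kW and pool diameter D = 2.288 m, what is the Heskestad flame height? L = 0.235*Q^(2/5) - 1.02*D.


Q^(2/5) = 17.088
0.235 * Q^(2/5) = 4.0156
1.02 * D = 2.3338
L = 1.6819 m

1.6819 m


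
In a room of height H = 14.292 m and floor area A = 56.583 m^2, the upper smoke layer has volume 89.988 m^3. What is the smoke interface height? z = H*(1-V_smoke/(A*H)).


V/(A*H) = 0.11128
1 - 0.11128 = 0.88872
z = 14.292 * 0.88872 = 12.702 m

12.702 m


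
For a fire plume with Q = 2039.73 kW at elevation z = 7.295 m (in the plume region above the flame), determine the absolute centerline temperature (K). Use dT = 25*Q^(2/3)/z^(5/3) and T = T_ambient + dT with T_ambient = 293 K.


Q^(2/3) = 160.84
z^(5/3) = 27.439
dT = 25 * 160.84 / 27.439 = 146.54 K
T = 293 + 146.54 = 439.54 K

439.54 K


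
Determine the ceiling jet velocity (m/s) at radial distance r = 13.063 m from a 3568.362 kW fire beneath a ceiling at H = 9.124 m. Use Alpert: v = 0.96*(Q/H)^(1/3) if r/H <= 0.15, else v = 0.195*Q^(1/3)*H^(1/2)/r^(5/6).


r/H = 13.063 / 9.124 = 1.4317
r/H > 0.15, so v = 0.195*Q^(1/3)*H^(1/2)/r^(5/6)
Q^(1/3) = 15.281
H^(1/2) = 3.0206
r^(5/6) = 8.5121
v = 0.195 * 15.281 * 3.0206 / 8.5121 = 1.0574 m/s

1.0574 m/s


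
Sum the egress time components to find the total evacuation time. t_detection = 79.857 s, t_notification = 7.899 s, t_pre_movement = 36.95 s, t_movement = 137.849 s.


Total = 79.857 + 7.899 + 36.95 + 137.849 = 262.555 s

262.555 s


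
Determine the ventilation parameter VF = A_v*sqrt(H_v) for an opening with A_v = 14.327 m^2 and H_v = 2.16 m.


sqrt(H_v) = 1.4697
VF = 14.327 * 1.4697 = 21.056 m^(5/2)

21.056 m^(5/2)


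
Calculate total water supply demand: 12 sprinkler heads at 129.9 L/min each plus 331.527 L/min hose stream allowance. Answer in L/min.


Sprinkler demand = 12 * 129.9 = 1558.8 L/min
Total = 1558.8 + 331.527 = 1890.327 L/min

1890.327 L/min


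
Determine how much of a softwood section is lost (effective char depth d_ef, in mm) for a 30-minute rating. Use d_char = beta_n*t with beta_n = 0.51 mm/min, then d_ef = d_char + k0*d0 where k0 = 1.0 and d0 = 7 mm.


d_char = 0.51 * 30 = 15.3 mm
d_ef = 15.3 + 1.0*7 = 22.3 mm

22.3 mm


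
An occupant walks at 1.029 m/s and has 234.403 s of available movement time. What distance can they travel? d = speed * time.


d = 1.029 * 234.403 = 241.20 m

241.20 m


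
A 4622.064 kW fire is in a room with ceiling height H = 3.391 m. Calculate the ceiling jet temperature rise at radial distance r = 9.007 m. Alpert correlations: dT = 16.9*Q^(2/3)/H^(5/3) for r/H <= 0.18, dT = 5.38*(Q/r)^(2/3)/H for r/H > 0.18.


r/H = 9.007 / 3.391 = 2.6561
r/H > 0.18, so dT = 5.38*(Q/r)^(2/3)/H
Q/r = 513.16
(Q/r)^(2/3) = 64.097
dT = 5.38 * 64.097 / 3.391 = 101.69 K

101.69 K


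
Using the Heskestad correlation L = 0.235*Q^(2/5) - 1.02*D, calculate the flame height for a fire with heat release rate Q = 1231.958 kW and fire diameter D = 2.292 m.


Q^(2/5) = 17.228
0.235 * Q^(2/5) = 4.0486
1.02 * D = 2.3378
L = 1.7108 m

1.7108 m


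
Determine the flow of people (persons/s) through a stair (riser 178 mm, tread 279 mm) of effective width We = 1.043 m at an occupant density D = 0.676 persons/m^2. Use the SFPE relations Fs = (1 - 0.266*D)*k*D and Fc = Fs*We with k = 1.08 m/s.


1 - 0.266*D = 1 - 0.266*0.676 = 0.82018
Fs = 0.82018 * 1.08 * 0.676 = 0.59880 persons/(s*m)
Fc = 0.59880 * 1.043 = 0.62455 persons/s

0.62455 persons/s


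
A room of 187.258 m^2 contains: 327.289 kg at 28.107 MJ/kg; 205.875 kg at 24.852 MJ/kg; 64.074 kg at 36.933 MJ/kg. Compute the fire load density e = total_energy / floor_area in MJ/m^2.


Total energy = 327.289*28.107 + 205.875*24.852 + 64.074*36.933
= 9199.112 + 5116.405 + 2366.445
= 16681.96 MJ
e = 16681.96 / 187.258 = 89.085 MJ/m^2

89.085 MJ/m^2


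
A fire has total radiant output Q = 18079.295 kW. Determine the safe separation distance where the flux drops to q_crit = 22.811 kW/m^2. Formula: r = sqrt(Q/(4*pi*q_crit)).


4*pi*q_crit = 286.65
Q/(4*pi*q_crit) = 63.071
r = sqrt(63.071) = 7.9417 m

7.9417 m


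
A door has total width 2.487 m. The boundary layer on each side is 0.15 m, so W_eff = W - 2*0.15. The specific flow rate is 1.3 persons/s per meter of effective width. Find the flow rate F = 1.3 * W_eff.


W_eff = 2.487 - 0.30 = 2.187 m
F = 1.3 * 2.187 = 2.8431 persons/s

2.8431 persons/s


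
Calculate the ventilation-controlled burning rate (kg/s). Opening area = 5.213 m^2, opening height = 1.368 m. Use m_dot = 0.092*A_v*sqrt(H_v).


sqrt(H_v) = 1.1696
m_dot = 0.092 * 5.213 * 1.1696 = 0.56094 kg/s

0.56094 kg/s


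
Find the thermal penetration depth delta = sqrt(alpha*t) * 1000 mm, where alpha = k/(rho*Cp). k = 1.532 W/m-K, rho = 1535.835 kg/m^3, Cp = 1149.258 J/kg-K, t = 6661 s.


alpha = 1.532 / (1535.835 * 1149.258) = 8.6795e-07 m^2/s
alpha * t = 0.0057814
delta = sqrt(0.0057814) * 1000 = 76.036 mm

76.036 mm


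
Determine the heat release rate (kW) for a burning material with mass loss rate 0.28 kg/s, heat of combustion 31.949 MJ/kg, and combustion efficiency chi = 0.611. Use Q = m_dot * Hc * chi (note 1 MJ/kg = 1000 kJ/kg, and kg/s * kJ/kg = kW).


Hc = 31.949 MJ/kg = 31.949 * 1000 kJ/kg = 31949 kJ/kg
Q = 0.28 kg/s * 31949 kJ/kg * 0.611 = 5465.8 kW

5465.8 kW


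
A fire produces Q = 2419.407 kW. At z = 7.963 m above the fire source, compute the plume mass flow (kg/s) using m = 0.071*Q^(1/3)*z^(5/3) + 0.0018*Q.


Q^(1/3) = 13.425
z^(5/3) = 31.754
First term = 0.071 * 13.425 * 31.754 = 30.266
Second term = 0.0018 * 2419.407 = 4.3549
m = 34.621 kg/s

34.621 kg/s


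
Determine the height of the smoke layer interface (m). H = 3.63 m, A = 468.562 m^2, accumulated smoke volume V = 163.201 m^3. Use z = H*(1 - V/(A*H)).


V/(A*H) = 0.095951
1 - 0.095951 = 0.90405
z = 3.63 * 0.90405 = 3.2817 m

3.2817 m


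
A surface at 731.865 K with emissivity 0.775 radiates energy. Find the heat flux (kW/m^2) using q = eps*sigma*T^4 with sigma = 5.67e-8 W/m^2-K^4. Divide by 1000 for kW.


T^4 = 2.8690e+11
q = 0.775 * 5.67e-8 * 2.8690e+11 / 1000 = 12.607 kW/m^2

12.607 kW/m^2


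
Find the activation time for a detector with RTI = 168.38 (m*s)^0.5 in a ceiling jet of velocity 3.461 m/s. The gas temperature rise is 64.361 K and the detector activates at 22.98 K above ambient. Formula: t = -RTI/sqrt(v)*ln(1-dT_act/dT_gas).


dT_act/dT_gas = 0.35705
ln(1 - 0.35705) = -0.44169
t = -168.38 / sqrt(3.461) * -0.44169 = 39.976 s

39.976 s


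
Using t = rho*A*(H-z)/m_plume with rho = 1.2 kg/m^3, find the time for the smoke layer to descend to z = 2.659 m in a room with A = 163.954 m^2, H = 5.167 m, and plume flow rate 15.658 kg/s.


H - z = 2.508 m
t = 1.2 * 163.954 * 2.508 / 15.658 = 31.513 s

31.513 s


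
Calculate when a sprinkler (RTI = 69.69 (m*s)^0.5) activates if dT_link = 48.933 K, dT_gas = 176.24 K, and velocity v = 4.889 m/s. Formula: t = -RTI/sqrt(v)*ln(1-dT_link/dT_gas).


dT_link/dT_gas = 0.27765
ln(1 - 0.27765) = -0.32525
t = -69.69 / sqrt(4.889) * -0.32525 = 10.251 s

10.251 s


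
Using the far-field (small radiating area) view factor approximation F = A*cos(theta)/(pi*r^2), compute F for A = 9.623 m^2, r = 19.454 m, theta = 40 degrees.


cos(40 deg) = 0.76604
pi*r^2 = 1189.0
F = 9.623 * 0.76604 / 1189.0 = 0.0062001

0.0062001


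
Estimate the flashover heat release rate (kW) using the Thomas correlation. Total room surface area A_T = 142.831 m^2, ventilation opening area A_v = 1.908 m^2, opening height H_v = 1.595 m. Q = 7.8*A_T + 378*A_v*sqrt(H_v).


7.8*A_T = 1114.1
sqrt(H_v) = 1.2629
378*A_v*sqrt(H_v) = 910.86
Q = 1114.1 + 910.86 = 2024.9 kW

2024.9 kW


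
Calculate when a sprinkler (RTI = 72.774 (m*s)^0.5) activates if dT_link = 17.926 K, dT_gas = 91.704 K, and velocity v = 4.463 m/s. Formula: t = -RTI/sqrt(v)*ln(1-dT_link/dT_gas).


dT_link/dT_gas = 0.19548
ln(1 - 0.19548) = -0.21751
t = -72.774 / sqrt(4.463) * -0.21751 = 7.4926 s

7.4926 s


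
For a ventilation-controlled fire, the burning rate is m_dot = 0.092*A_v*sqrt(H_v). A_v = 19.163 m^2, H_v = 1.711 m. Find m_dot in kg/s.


sqrt(H_v) = 1.3081
m_dot = 0.092 * 19.163 * 1.3081 = 2.3061 kg/s

2.3061 kg/s


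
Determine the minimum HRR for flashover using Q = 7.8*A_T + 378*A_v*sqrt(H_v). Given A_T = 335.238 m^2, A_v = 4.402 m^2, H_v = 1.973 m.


7.8*A_T = 2614.9
sqrt(H_v) = 1.4046
378*A_v*sqrt(H_v) = 2337.3
Q = 2614.9 + 2337.3 = 4952.1 kW

4952.1 kW


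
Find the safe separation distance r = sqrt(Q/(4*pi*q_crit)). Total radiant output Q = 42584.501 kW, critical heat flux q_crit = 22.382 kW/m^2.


4*pi*q_crit = 281.26
Q/(4*pi*q_crit) = 151.41
r = sqrt(151.41) = 12.305 m

12.305 m


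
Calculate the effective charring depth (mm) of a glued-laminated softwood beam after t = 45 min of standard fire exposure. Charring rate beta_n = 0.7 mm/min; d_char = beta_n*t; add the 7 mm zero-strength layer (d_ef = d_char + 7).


d_char = 0.7 * 45 = 31.5 mm
d_ef = 31.5 + 1.0*7 = 38.5 mm

38.5 mm


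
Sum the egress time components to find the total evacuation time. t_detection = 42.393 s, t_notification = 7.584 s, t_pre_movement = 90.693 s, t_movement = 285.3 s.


Total = 42.393 + 7.584 + 90.693 + 285.3 = 425.97 s

425.97 s


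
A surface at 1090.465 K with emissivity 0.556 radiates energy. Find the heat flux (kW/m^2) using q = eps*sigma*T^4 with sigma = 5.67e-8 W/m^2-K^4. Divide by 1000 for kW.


T^4 = 1.4140e+12
q = 0.556 * 5.67e-8 * 1.4140e+12 / 1000 = 44.576 kW/m^2

44.576 kW/m^2


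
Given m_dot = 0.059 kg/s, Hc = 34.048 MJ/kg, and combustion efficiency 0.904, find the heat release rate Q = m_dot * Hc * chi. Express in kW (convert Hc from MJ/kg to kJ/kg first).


Hc = 34.048 MJ/kg = 34.048 * 1000 kJ/kg = 34048 kJ/kg
Q = 0.059 kg/s * 34048 kJ/kg * 0.904 = 1816.0 kW

1816.0 kW


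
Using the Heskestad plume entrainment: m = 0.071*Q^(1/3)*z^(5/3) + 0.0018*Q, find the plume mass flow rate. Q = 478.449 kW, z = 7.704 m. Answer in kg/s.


Q^(1/3) = 7.8213
z^(5/3) = 30.051
First term = 0.071 * 7.8213 * 30.051 = 16.688
Second term = 0.0018 * 478.449 = 0.86121
m = 17.549 kg/s

17.549 kg/s


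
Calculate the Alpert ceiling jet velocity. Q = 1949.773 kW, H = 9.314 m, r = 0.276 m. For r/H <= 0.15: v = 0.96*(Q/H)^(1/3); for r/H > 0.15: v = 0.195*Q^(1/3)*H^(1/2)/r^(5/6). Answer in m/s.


r/H = 0.276 / 9.314 = 0.029633
r/H <= 0.15, so v = 0.96*(Q/H)^(1/3)
Q/H = 209.34
(Q/H)^(1/3) = 5.9377
v = 0.96 * 5.9377 = 5.7002 m/s

5.7002 m/s


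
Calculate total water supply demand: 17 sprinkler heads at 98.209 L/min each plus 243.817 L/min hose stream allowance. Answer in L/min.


Sprinkler demand = 17 * 98.209 = 1669.553 L/min
Total = 1669.553 + 243.817 = 1913.37 L/min

1913.37 L/min


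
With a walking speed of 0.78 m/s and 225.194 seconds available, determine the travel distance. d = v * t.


d = 0.78 * 225.194 = 175.65 m

175.65 m


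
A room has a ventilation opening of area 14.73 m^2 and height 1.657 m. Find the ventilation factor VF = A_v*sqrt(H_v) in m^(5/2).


sqrt(H_v) = 1.2872
VF = 14.73 * 1.2872 = 18.961 m^(5/2)

18.961 m^(5/2)


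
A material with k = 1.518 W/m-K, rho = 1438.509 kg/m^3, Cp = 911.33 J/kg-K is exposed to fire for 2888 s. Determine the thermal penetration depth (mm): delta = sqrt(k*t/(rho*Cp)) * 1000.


alpha = 1.518 / (1438.509 * 911.33) = 1.1579e-06 m^2/s
alpha * t = 0.0033441
delta = sqrt(0.0033441) * 1000 = 57.828 mm

57.828 mm


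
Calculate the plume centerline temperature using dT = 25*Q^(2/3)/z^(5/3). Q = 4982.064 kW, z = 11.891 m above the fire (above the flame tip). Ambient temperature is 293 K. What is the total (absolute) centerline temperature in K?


Q^(2/3) = 291.70
z^(5/3) = 61.948
dT = 25 * 291.70 / 61.948 = 117.72 K
T = 293 + 117.72 = 410.72 K

410.72 K


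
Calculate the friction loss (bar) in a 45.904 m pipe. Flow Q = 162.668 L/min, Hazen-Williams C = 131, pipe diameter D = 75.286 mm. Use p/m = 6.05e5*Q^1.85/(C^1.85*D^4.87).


Q^1.85 = 12328
C^1.85 = 8259.5
D^4.87 = 1.3791e+09
p/m = 0.00065481 bar/m
p_total = 0.00065481 * 45.904 = 0.030058 bar

0.030058 bar


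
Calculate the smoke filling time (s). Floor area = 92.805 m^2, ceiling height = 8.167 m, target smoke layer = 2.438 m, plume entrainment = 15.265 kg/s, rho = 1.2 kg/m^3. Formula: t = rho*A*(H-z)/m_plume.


H - z = 5.729 m
t = 1.2 * 92.805 * 5.729 / 15.265 = 41.796 s

41.796 s


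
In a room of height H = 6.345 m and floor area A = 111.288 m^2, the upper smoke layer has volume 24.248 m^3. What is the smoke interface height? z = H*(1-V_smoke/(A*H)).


V/(A*H) = 0.034340
1 - 0.034340 = 0.96566
z = 6.345 * 0.96566 = 6.1271 m

6.1271 m


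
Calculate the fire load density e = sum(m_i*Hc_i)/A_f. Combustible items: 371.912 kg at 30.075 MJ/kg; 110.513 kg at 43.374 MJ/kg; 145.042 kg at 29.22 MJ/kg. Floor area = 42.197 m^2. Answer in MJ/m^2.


Total energy = 371.912*30.075 + 110.513*43.374 + 145.042*29.22
= 11185.25 + 4793.391 + 4238.127
= 20216.77 MJ
e = 20216.77 / 42.197 = 479.10 MJ/m^2

479.10 MJ/m^2


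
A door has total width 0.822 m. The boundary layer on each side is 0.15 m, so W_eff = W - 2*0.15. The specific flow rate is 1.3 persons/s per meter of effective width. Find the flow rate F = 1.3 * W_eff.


W_eff = 0.822 - 0.30 = 0.522 m
F = 1.3 * 0.522 = 0.67860 persons/s

0.67860 persons/s


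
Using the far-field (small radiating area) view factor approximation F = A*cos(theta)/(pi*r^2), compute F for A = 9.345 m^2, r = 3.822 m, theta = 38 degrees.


cos(38 deg) = 0.78801
pi*r^2 = 45.891
F = 9.345 * 0.78801 / 45.891 = 0.16046

0.16046


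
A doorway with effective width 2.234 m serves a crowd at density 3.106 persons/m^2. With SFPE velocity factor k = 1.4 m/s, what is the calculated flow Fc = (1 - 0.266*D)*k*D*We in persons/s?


1 - 0.266*D = 1 - 0.266*3.106 = 0.17380
Fs = 0.17380 * 1.4 * 3.106 = 0.75577 persons/(s*m)
Fc = 0.75577 * 2.234 = 1.6884 persons/s

1.6884 persons/s


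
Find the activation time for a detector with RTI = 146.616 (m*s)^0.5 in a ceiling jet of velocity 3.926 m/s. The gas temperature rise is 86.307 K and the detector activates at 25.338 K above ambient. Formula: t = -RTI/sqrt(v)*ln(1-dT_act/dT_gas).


dT_act/dT_gas = 0.29358
ln(1 - 0.29358) = -0.34755
t = -146.616 / sqrt(3.926) * -0.34755 = 25.717 s

25.717 s


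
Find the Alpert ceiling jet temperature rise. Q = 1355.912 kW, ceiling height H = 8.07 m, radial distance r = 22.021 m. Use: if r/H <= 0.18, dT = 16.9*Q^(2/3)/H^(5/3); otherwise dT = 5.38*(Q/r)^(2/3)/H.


r/H = 22.021 / 8.07 = 2.7287
r/H > 0.18, so dT = 5.38*(Q/r)^(2/3)/H
Q/r = 61.574
(Q/r)^(2/3) = 15.593
dT = 5.38 * 15.593 / 8.07 = 10.395 K

10.395 K


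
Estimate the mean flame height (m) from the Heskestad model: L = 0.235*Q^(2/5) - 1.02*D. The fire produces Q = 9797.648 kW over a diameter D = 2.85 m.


Q^(2/5) = 39.487
0.235 * Q^(2/5) = 9.2793
1.02 * D = 2.907
L = 6.3723 m

6.3723 m


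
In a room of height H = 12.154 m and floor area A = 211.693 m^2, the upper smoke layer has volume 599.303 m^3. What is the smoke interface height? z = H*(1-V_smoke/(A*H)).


V/(A*H) = 0.23293
1 - 0.23293 = 0.76707
z = 12.154 * 0.76707 = 9.3230 m

9.3230 m


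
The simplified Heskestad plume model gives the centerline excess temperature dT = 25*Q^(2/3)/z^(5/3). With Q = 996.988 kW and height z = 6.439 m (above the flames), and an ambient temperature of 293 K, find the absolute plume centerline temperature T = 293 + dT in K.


Q^(2/3) = 99.799
z^(5/3) = 22.286
dT = 25 * 99.799 / 22.286 = 111.95 K
T = 293 + 111.95 = 404.95 K

404.95 K


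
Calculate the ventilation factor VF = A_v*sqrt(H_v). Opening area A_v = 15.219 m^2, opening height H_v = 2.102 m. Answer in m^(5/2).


sqrt(H_v) = 1.4498
VF = 15.219 * 1.4498 = 22.065 m^(5/2)

22.065 m^(5/2)


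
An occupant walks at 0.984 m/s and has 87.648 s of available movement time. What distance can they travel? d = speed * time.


d = 0.984 * 87.648 = 86.246 m

86.246 m


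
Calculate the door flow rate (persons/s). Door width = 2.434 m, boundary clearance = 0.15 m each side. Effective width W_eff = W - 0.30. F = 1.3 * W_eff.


W_eff = 2.434 - 0.30 = 2.134 m
F = 1.3 * 2.134 = 2.7742 persons/s

2.7742 persons/s


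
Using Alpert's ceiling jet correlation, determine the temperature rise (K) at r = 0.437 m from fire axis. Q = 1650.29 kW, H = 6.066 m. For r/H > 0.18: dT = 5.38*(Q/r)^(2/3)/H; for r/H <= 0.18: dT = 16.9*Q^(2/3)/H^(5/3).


r/H = 0.437 / 6.066 = 0.072041
r/H <= 0.18, so dT = 16.9*Q^(2/3)/H^(5/3)
Q^(2/3) = 139.65
H^(5/3) = 20.176
dT = 16.9 * 139.65 / 20.176 = 116.97 K

116.97 K


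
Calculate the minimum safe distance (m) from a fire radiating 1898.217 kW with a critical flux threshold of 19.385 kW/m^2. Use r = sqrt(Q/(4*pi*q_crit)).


4*pi*q_crit = 243.60
Q/(4*pi*q_crit) = 7.7924
r = sqrt(7.7924) = 2.7915 m

2.7915 m


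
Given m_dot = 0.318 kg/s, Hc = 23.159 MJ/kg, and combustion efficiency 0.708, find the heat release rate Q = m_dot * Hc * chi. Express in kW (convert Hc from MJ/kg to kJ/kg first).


Hc = 23.159 MJ/kg = 23.159 * 1000 kJ/kg = 23159 kJ/kg
Q = 0.318 kg/s * 23159 kJ/kg * 0.708 = 5214.1 kW

5214.1 kW


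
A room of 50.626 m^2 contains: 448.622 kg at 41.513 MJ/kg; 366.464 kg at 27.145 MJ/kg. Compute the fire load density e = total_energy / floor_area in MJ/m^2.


Total energy = 448.622*41.513 + 366.464*27.145
= 18623.65 + 9947.665
= 28571.31 MJ
e = 28571.31 / 50.626 = 564.36 MJ/m^2

564.36 MJ/m^2


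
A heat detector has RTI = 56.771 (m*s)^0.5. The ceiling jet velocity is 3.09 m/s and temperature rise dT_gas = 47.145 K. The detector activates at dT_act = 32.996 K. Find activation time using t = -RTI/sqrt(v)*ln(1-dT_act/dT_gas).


dT_act/dT_gas = 0.69988
ln(1 - 0.69988) = -1.2036
t = -56.771 / sqrt(3.09) * -1.2036 = 38.871 s

38.871 s


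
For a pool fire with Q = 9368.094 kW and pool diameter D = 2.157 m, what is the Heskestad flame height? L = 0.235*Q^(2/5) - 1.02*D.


Q^(2/5) = 38.785
0.235 * Q^(2/5) = 9.1144
1.02 * D = 2.2001
L = 6.9143 m

6.9143 m


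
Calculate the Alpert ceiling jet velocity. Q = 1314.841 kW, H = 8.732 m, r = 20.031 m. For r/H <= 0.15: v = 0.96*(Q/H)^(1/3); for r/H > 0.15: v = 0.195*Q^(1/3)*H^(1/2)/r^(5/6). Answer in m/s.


r/H = 20.031 / 8.732 = 2.2940
r/H > 0.15, so v = 0.195*Q^(1/3)*H^(1/2)/r^(5/6)
Q^(1/3) = 10.955
H^(1/2) = 2.9550
r^(5/6) = 12.155
v = 0.195 * 10.955 * 2.9550 / 12.155 = 0.51935 m/s

0.51935 m/s


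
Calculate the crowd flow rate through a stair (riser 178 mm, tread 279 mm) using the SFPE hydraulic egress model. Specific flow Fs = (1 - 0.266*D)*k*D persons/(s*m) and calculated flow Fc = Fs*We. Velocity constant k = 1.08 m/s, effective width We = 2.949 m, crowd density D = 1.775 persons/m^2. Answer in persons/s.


1 - 0.266*D = 1 - 0.266*1.775 = 0.52785
Fs = 0.52785 * 1.08 * 1.775 = 1.0119 persons/(s*m)
Fc = 1.0119 * 2.949 = 2.9841 persons/s

2.9841 persons/s


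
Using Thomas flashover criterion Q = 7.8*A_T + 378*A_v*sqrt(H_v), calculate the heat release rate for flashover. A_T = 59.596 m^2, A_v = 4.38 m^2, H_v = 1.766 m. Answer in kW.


7.8*A_T = 464.85
sqrt(H_v) = 1.3289
378*A_v*sqrt(H_v) = 2200.2
Q = 464.85 + 2200.2 = 2665.0 kW

2665.0 kW


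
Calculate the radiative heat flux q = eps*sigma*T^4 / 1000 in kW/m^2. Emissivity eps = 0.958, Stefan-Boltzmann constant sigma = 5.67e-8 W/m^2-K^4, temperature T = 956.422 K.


T^4 = 8.3675e+11
q = 0.958 * 5.67e-8 * 8.3675e+11 / 1000 = 45.451 kW/m^2

45.451 kW/m^2


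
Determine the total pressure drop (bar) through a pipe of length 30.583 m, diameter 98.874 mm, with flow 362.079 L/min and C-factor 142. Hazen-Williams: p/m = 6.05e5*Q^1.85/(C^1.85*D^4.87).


Q^1.85 = 54173
C^1.85 = 9588.1
D^4.87 = 5.2006e+09
p/m = 0.00065729 bar/m
p_total = 0.00065729 * 30.583 = 0.020102 bar

0.020102 bar


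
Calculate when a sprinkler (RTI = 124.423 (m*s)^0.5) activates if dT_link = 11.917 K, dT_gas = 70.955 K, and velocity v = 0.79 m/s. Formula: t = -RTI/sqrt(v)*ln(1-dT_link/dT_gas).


dT_link/dT_gas = 0.16795
ln(1 - 0.16795) = -0.18386
t = -124.423 / sqrt(0.79) * -0.18386 = 25.739 s

25.739 s


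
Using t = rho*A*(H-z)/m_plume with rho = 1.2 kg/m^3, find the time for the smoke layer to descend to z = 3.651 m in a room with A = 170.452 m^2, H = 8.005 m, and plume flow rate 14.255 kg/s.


H - z = 4.354 m
t = 1.2 * 170.452 * 4.354 / 14.255 = 62.475 s

62.475 s


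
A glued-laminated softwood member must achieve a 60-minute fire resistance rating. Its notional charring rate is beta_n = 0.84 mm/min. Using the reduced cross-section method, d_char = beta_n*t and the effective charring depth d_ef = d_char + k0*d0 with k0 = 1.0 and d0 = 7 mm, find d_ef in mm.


d_char = 0.84 * 60 = 50.4 mm
d_ef = 50.4 + 1.0*7 = 57.4 mm

57.4 mm


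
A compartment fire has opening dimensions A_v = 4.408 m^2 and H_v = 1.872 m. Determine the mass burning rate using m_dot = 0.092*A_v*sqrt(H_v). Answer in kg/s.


sqrt(H_v) = 1.3682
m_dot = 0.092 * 4.408 * 1.3682 = 0.55486 kg/s

0.55486 kg/s


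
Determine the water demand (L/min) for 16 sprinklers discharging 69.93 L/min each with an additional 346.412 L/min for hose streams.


Sprinkler demand = 16 * 69.93 = 1118.88 L/min
Total = 1118.88 + 346.412 = 1465.292 L/min

1465.292 L/min


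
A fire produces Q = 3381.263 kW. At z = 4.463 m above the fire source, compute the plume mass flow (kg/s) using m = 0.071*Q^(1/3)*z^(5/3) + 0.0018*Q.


Q^(1/3) = 15.009
z^(5/3) = 12.098
First term = 0.071 * 15.009 * 12.098 = 12.892
Second term = 0.0018 * 3381.263 = 6.0863
m = 18.979 kg/s

18.979 kg/s


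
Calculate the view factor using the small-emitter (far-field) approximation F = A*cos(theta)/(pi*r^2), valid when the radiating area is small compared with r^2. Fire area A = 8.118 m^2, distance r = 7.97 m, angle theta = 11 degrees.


cos(11 deg) = 0.98163
pi*r^2 = 199.56
F = 8.118 * 0.98163 / 199.56 = 0.039933

0.039933


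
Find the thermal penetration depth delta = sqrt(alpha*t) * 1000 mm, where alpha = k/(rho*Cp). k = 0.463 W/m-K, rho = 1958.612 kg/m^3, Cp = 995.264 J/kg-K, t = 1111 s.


alpha = 0.463 / (1958.612 * 995.264) = 2.3752e-07 m^2/s
alpha * t = 0.00026388
delta = sqrt(0.00026388) * 1000 = 16.244 mm

16.244 mm


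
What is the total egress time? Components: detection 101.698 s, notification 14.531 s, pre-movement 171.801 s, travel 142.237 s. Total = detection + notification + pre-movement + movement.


Total = 101.698 + 14.531 + 171.801 + 142.237 = 430.267 s

430.267 s


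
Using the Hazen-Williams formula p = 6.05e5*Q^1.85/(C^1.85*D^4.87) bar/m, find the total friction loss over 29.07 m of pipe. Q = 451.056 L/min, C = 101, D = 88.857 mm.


Q^1.85 = 81344
C^1.85 = 5105.0
D^4.87 = 3.0912e+09
p/m = 0.0031186 bar/m
p_total = 0.0031186 * 29.07 = 0.090658 bar

0.090658 bar


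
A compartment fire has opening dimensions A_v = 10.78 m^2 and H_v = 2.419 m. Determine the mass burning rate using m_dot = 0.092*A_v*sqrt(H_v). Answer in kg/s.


sqrt(H_v) = 1.5553
m_dot = 0.092 * 10.78 * 1.5553 = 1.5425 kg/s

1.5425 kg/s


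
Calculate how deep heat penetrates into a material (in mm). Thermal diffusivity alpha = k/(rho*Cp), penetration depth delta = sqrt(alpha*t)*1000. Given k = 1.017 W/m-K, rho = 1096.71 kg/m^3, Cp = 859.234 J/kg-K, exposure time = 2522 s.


alpha = 1.017 / (1096.71 * 859.234) = 1.0792e-06 m^2/s
alpha * t = 0.0027218
delta = sqrt(0.0027218) * 1000 = 52.171 mm

52.171 mm


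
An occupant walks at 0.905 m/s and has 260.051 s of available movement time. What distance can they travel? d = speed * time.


d = 0.905 * 260.051 = 235.35 m

235.35 m


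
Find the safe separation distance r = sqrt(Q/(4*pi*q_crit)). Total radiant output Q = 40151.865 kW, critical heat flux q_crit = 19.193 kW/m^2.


4*pi*q_crit = 241.19
Q/(4*pi*q_crit) = 166.48
r = sqrt(166.48) = 12.903 m

12.903 m


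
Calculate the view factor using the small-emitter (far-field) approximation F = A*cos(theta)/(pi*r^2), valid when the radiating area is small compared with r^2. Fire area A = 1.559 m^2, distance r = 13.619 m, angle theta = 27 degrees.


cos(27 deg) = 0.89101
pi*r^2 = 582.69
F = 1.559 * 0.89101 / 582.69 = 0.0023839

0.0023839


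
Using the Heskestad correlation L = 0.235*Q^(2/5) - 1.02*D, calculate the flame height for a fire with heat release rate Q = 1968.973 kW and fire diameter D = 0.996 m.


Q^(2/5) = 20.782
0.235 * Q^(2/5) = 4.8839
1.02 * D = 1.0159
L = 3.8679 m

3.8679 m


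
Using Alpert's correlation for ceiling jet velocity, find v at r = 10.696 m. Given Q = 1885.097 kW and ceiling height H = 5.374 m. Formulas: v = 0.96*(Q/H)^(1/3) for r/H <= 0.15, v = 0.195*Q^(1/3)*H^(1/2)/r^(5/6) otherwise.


r/H = 10.696 / 5.374 = 1.9903
r/H > 0.15, so v = 0.195*Q^(1/3)*H^(1/2)/r^(5/6)
Q^(1/3) = 12.353
H^(1/2) = 2.3182
r^(5/6) = 7.2058
v = 0.195 * 12.353 * 2.3182 / 7.2058 = 0.77496 m/s

0.77496 m/s


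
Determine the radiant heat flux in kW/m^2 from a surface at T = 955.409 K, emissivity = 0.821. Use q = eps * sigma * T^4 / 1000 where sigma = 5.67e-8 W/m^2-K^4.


T^4 = 8.3322e+11
q = 0.821 * 5.67e-8 * 8.3322e+11 / 1000 = 38.787 kW/m^2

38.787 kW/m^2


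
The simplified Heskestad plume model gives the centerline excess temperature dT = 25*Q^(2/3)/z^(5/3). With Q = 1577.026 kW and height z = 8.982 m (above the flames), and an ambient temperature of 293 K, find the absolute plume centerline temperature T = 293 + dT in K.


Q^(2/3) = 135.49
z^(5/3) = 38.811
dT = 25 * 135.49 / 38.811 = 87.273 K
T = 293 + 87.273 = 380.27 K

380.27 K


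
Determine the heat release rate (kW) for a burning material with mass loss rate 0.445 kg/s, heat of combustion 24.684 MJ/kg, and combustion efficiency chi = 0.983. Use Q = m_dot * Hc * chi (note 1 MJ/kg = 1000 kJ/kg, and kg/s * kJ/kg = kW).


Hc = 24.684 MJ/kg = 24.684 * 1000 kJ/kg = 24684 kJ/kg
Q = 0.445 kg/s * 24684 kJ/kg * 0.983 = 10798 kW

10798 kW


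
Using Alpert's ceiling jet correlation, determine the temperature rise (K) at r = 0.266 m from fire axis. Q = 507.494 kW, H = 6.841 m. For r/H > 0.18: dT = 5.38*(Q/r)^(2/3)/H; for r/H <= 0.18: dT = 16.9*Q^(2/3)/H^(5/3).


r/H = 0.266 / 6.841 = 0.038883
r/H <= 0.18, so dT = 16.9*Q^(2/3)/H^(5/3)
Q^(2/3) = 63.624
H^(5/3) = 24.653
dT = 16.9 * 63.624 / 24.653 = 43.616 K

43.616 K


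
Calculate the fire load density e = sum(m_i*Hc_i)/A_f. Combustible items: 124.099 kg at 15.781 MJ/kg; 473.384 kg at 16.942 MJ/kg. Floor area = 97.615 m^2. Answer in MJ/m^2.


Total energy = 124.099*15.781 + 473.384*16.942
= 1958.406 + 8020.072
= 9978.478 MJ
e = 9978.478 / 97.615 = 102.22 MJ/m^2

102.22 MJ/m^2


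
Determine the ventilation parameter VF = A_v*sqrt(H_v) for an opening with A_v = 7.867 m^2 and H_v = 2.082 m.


sqrt(H_v) = 1.4429
VF = 7.867 * 1.4429 = 11.351 m^(5/2)

11.351 m^(5/2)


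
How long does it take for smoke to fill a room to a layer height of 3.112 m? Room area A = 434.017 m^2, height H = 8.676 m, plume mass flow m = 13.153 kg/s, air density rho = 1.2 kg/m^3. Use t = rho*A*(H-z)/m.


H - z = 5.564 m
t = 1.2 * 434.017 * 5.564 / 13.153 = 220.32 s

220.32 s


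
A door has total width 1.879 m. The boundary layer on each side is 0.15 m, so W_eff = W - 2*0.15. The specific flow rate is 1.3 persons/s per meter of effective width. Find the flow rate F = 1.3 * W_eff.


W_eff = 1.879 - 0.30 = 1.579 m
F = 1.3 * 1.579 = 2.0527 persons/s

2.0527 persons/s


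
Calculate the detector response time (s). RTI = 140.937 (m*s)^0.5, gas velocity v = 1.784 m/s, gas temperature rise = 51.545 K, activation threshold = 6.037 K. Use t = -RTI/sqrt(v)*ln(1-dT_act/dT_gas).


dT_act/dT_gas = 0.11712
ln(1 - 0.11712) = -0.12457
t = -140.937 / sqrt(1.784) * -0.12457 = 13.144 s

13.144 s


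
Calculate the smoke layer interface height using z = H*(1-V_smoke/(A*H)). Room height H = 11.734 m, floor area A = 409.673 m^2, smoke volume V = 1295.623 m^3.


V/(A*H) = 0.26952
1 - 0.26952 = 0.73048
z = 11.734 * 0.73048 = 8.5714 m

8.5714 m


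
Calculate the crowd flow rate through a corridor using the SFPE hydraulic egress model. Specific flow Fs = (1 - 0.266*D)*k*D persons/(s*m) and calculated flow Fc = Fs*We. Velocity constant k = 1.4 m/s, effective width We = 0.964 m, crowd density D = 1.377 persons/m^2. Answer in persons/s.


1 - 0.266*D = 1 - 0.266*1.377 = 0.63372
Fs = 0.63372 * 1.4 * 1.377 = 1.2217 persons/(s*m)
Fc = 1.2217 * 0.964 = 1.1777 persons/s

1.1777 persons/s


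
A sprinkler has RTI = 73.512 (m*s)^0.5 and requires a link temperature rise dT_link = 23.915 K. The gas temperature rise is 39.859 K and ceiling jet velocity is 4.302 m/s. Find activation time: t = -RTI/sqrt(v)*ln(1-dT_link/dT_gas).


dT_link/dT_gas = 0.59999
ln(1 - 0.59999) = -0.91627
t = -73.512 / sqrt(4.302) * -0.91627 = 32.475 s

32.475 s


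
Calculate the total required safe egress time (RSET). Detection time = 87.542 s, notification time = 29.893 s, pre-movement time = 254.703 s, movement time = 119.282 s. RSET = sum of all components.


Total = 87.542 + 29.893 + 254.703 + 119.282 = 491.42 s

491.42 s


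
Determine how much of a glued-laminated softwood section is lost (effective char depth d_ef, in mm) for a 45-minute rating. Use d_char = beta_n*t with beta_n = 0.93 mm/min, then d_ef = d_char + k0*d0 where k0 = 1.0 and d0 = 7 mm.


d_char = 0.93 * 45 = 41.85 mm
d_ef = 41.85 + 1.0*7 = 48.85 mm

48.85 mm


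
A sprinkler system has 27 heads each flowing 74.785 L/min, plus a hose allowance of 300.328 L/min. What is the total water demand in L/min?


Sprinkler demand = 27 * 74.785 = 2019.195 L/min
Total = 2019.195 + 300.328 = 2319.523 L/min

2319.523 L/min


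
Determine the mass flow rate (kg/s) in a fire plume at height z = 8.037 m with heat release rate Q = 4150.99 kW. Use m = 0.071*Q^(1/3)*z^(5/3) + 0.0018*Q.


Q^(1/3) = 16.071
z^(5/3) = 32.247
First term = 0.071 * 16.071 * 32.247 = 36.796
Second term = 0.0018 * 4150.99 = 7.4718
m = 44.268 kg/s

44.268 kg/s


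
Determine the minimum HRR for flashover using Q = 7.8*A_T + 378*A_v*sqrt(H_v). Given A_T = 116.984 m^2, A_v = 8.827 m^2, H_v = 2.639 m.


7.8*A_T = 912.48
sqrt(H_v) = 1.6245
378*A_v*sqrt(H_v) = 5420.3
Q = 912.48 + 5420.3 = 6332.8 kW

6332.8 kW


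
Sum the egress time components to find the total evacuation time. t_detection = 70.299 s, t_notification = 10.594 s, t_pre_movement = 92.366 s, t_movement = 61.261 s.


Total = 70.299 + 10.594 + 92.366 + 61.261 = 234.52 s

234.52 s


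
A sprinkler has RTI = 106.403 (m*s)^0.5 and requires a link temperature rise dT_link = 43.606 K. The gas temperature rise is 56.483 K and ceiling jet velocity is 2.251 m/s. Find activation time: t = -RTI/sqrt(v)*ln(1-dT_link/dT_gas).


dT_link/dT_gas = 0.77202
ln(1 - 0.77202) = -1.4785
t = -106.403 / sqrt(2.251) * -1.4785 = 104.85 s

104.85 s


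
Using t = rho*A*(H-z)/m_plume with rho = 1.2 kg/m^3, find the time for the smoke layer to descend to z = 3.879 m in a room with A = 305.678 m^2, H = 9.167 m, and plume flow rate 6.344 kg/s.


H - z = 5.288 m
t = 1.2 * 305.678 * 5.288 / 6.344 = 305.76 s

305.76 s


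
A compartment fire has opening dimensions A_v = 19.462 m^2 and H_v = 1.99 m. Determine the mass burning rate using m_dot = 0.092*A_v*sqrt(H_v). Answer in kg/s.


sqrt(H_v) = 1.4107
m_dot = 0.092 * 19.462 * 1.4107 = 2.5258 kg/s

2.5258 kg/s


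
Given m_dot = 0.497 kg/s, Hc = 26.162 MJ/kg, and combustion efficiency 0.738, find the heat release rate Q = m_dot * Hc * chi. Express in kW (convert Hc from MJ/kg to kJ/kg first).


Hc = 26.162 MJ/kg = 26.162 * 1000 kJ/kg = 26162 kJ/kg
Q = 0.497 kg/s * 26162 kJ/kg * 0.738 = 9595.9 kW

9595.9 kW


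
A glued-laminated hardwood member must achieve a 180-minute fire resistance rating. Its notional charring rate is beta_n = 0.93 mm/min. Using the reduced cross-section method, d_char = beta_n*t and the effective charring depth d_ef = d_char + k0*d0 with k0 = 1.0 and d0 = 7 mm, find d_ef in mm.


d_char = 0.93 * 180 = 167.4 mm
d_ef = 167.4 + 1.0*7 = 174.4 mm

174.4 mm


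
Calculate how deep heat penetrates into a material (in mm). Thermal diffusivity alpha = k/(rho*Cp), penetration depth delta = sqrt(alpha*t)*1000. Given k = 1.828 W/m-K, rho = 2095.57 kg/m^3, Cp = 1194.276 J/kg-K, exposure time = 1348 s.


alpha = 1.828 / (2095.57 * 1194.276) = 7.3041e-07 m^2/s
alpha * t = 0.00098460
delta = sqrt(0.00098460) * 1000 = 31.378 mm

31.378 mm


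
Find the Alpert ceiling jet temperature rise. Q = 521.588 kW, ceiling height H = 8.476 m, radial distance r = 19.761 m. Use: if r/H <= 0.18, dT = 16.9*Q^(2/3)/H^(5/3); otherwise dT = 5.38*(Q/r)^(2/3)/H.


r/H = 19.761 / 8.476 = 2.3314
r/H > 0.18, so dT = 5.38*(Q/r)^(2/3)/H
Q/r = 26.395
(Q/r)^(2/3) = 8.8650
dT = 5.38 * 8.8650 / 8.476 = 5.6269 K

5.6269 K


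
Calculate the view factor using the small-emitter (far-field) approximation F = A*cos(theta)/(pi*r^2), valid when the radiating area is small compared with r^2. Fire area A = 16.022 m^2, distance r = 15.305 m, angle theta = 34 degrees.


cos(34 deg) = 0.82904
pi*r^2 = 735.90
F = 16.022 * 0.82904 / 735.90 = 0.018050

0.018050


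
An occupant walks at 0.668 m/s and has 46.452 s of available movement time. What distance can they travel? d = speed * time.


d = 0.668 * 46.452 = 31.030 m

31.030 m


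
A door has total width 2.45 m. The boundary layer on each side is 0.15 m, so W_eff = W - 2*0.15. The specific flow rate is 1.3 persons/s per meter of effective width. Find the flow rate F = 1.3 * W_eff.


W_eff = 2.45 - 0.30 = 2.15 m
F = 1.3 * 2.15 = 2.795 persons/s

2.795 persons/s


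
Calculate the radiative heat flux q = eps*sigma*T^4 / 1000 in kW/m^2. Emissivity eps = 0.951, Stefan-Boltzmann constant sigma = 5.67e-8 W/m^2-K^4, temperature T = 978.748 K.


T^4 = 9.1766e+11
q = 0.951 * 5.67e-8 * 9.1766e+11 / 1000 = 49.482 kW/m^2

49.482 kW/m^2


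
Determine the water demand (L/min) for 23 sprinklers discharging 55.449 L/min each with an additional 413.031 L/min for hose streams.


Sprinkler demand = 23 * 55.449 = 1275.327 L/min
Total = 1275.327 + 413.031 = 1688.358 L/min

1688.358 L/min


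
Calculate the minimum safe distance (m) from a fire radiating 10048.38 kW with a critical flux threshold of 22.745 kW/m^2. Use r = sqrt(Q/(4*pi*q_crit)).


4*pi*q_crit = 285.82
Q/(4*pi*q_crit) = 35.156
r = sqrt(35.156) = 5.9293 m

5.9293 m


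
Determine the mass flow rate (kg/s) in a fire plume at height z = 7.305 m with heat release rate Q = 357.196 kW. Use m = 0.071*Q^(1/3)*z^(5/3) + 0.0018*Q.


Q^(1/3) = 7.0953
z^(5/3) = 27.502
First term = 0.071 * 7.0953 * 27.502 = 13.855
Second term = 0.0018 * 357.196 = 0.64295
m = 14.498 kg/s

14.498 kg/s


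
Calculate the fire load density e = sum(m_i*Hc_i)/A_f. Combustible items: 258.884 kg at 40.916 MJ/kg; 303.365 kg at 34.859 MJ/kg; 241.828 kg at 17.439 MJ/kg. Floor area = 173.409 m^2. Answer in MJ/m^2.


Total energy = 258.884*40.916 + 303.365*34.859 + 241.828*17.439
= 10592.50 + 10575.00 + 4217.238
= 25384.74 MJ
e = 25384.74 / 173.409 = 146.39 MJ/m^2

146.39 MJ/m^2


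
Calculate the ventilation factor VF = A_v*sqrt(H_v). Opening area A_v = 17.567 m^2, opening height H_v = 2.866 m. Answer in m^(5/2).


sqrt(H_v) = 1.6929
VF = 17.567 * 1.6929 = 29.740 m^(5/2)

29.740 m^(5/2)


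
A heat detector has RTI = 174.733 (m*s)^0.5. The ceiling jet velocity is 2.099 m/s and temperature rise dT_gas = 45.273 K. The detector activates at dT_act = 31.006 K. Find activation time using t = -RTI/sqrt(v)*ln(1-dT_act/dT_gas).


dT_act/dT_gas = 0.68487
ln(1 - 0.68487) = -1.1548
t = -174.733 / sqrt(2.099) * -1.1548 = 139.27 s

139.27 s


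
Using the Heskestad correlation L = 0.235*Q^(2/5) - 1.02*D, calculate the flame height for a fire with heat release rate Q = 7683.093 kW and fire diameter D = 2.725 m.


Q^(2/5) = 35.827
0.235 * Q^(2/5) = 8.4194
1.02 * D = 2.7795
L = 5.6399 m

5.6399 m


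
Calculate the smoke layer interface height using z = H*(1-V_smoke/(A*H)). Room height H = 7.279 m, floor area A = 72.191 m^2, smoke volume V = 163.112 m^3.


V/(A*H) = 0.31041
1 - 0.31041 = 0.68959
z = 7.279 * 0.68959 = 5.0195 m

5.0195 m


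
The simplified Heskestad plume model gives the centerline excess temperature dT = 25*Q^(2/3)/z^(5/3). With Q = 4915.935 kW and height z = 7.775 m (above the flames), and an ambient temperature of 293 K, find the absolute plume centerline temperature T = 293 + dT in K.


Q^(2/3) = 289.12
z^(5/3) = 30.514
dT = 25 * 289.12 / 30.514 = 236.87 K
T = 293 + 236.87 = 529.87 K

529.87 K


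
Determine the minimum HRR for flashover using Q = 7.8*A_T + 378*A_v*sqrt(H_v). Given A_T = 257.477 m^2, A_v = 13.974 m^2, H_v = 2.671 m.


7.8*A_T = 2008.3
sqrt(H_v) = 1.6343
378*A_v*sqrt(H_v) = 8632.8
Q = 2008.3 + 8632.8 = 10641 kW

10641 kW


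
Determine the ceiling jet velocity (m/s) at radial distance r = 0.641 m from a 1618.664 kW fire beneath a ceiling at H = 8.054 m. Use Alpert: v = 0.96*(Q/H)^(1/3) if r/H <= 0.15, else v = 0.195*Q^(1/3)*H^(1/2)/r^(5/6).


r/H = 0.641 / 8.054 = 0.079588
r/H <= 0.15, so v = 0.96*(Q/H)^(1/3)
Q/H = 200.98
(Q/H)^(1/3) = 5.8575
v = 0.96 * 5.8575 = 5.6232 m/s

5.6232 m/s


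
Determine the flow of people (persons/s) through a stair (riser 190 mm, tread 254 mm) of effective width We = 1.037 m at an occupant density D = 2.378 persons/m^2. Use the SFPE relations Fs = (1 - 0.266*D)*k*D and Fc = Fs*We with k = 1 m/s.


1 - 0.266*D = 1 - 0.266*2.378 = 0.36745
Fs = 0.36745 * 1 * 2.378 = 0.87380 persons/(s*m)
Fc = 0.87380 * 1.037 = 0.90613 persons/s

0.90613 persons/s


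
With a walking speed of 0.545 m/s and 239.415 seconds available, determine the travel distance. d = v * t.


d = 0.545 * 239.415 = 130.48 m

130.48 m


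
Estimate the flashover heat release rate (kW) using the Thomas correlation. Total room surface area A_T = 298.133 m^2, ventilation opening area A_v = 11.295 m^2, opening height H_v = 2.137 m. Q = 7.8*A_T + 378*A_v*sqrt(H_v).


7.8*A_T = 2325.4
sqrt(H_v) = 1.4618
378*A_v*sqrt(H_v) = 6241.4
Q = 2325.4 + 6241.4 = 8566.8 kW

8566.8 kW


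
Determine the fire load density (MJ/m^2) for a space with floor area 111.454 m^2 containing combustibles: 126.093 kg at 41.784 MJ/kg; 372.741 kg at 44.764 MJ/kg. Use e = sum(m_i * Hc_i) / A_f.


Total energy = 126.093*41.784 + 372.741*44.764
= 5268.670 + 16685.38
= 21954.05 MJ
e = 21954.05 / 111.454 = 196.98 MJ/m^2

196.98 MJ/m^2


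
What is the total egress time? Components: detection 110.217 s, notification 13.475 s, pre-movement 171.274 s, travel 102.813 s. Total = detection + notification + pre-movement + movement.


Total = 110.217 + 13.475 + 171.274 + 102.813 = 397.779 s

397.779 s


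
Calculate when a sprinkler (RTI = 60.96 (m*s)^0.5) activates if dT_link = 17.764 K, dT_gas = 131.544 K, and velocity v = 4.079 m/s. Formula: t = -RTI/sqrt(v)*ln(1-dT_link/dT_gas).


dT_link/dT_gas = 0.13504
ln(1 - 0.13504) = -0.14507
t = -60.96 / sqrt(4.079) * -0.14507 = 4.3788 s

4.3788 s


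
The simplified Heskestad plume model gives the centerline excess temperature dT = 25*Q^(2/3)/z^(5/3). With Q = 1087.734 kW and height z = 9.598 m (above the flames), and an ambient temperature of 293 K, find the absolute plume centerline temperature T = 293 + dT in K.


Q^(2/3) = 105.77
z^(5/3) = 43.348
dT = 25 * 105.77 / 43.348 = 60.999 K
T = 293 + 60.999 = 354.00 K

354.00 K


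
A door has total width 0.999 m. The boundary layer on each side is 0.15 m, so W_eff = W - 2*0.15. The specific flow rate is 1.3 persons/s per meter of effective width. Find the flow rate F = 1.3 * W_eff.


W_eff = 0.999 - 0.30 = 0.699 m
F = 1.3 * 0.699 = 0.90870 persons/s

0.90870 persons/s


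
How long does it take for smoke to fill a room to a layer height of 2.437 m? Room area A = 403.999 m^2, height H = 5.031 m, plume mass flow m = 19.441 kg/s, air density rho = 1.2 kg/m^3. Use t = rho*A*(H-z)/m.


H - z = 2.594 m
t = 1.2 * 403.999 * 2.594 / 19.441 = 64.686 s

64.686 s
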